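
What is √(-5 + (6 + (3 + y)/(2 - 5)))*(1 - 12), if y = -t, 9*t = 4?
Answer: -22*√3/9 ≈ -4.2339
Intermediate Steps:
t = 4/9 (t = (⅑)*4 = 4/9 ≈ 0.44444)
y = -4/9 (y = -1*4/9 = -4/9 ≈ -0.44444)
√(-5 + (6 + (3 + y)/(2 - 5)))*(1 - 12) = √(-5 + (6 + (3 - 4/9)/(2 - 5)))*(1 - 12) = √(-5 + (6 + (23/9)/(-3)))*(-11) = √(-5 + (6 + (23/9)*(-⅓)))*(-11) = √(-5 + (6 - 23/27))*(-11) = √(-5 + 139/27)*(-11) = √(4/27)*(-11) = (2*√3/9)*(-11) = -22*√3/9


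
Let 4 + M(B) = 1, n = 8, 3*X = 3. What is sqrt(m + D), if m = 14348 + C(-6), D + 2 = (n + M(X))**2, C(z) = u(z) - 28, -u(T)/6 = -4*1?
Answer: sqrt(14367) ≈ 119.86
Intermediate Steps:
X = 1 (X = (1/3)*3 = 1)
M(B) = -3 (M(B) = -4 + 1 = -3)
u(T) = 24 (u(T) = -(-24) = -6*(-4) = 24)
C(z) = -4 (C(z) = 24 - 28 = -4)
D = 23 (D = -2 + (8 - 3)**2 = -2 + 5**2 = -2 + 25 = 23)
m = 14344 (m = 14348 - 4 = 14344)
sqrt(m + D) = sqrt(14344 + 23) = sqrt(14367)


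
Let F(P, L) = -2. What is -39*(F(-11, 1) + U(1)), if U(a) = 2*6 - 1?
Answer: -351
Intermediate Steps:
U(a) = 11 (U(a) = 12 - 1 = 11)
-39*(F(-11, 1) + U(1)) = -39*(-2 + 11) = -39*9 = -351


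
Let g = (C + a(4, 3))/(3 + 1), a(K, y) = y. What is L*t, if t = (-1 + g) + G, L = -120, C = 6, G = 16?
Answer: -2070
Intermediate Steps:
g = 9/4 (g = (6 + 3)/(3 + 1) = 9/4 ≈ 2.2500)
t = 69/4 (t = (-1 + 9/4) + 16 = 5/4 + 16 = 69/4 ≈ 17.250)
L*t = -120*69/4 = -2070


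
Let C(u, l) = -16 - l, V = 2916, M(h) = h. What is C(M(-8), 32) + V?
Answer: 2868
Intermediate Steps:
C(M(-8), 32) + V = (-16 - 1*32) + 2916 = (-16 - 32) + 2916 = -48 + 2916 = 2868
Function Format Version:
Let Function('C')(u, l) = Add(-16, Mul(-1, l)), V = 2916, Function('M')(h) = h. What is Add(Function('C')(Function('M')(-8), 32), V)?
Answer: 2868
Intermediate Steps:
Add(Function('C')(Function('M')(-8), 32), V) = Add(Add(-16, Mul(-1, 32)), 2916) = Add(Add(-16, -32), 2916) = Add(-48, 2916) = 2868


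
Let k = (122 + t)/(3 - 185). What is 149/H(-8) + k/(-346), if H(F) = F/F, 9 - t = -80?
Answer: 9383039/62972 ≈ 149.00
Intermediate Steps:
t = 89 (t = 9 - 1*(-80) = 9 + 80 = 89)
H(F) = 1
k = -211/182 (k = (122 + 89)/(3 - 185) = 211/(-182) = 211*(-1/182) = -211/182 ≈ -1.1593)
149/H(-8) + k/(-346) = 149/1 - 211/182/(-346) = 149*1 - 211/182*(-1/346) = 149 + 211/62972 = 9383039/62972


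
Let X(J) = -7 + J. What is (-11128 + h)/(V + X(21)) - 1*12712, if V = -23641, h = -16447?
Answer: -300318849/23627 ≈ -12711.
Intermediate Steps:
(-11128 + h)/(V + X(21)) - 1*12712 = (-11128 - 16447)/(-23641 + (-7 + 21)) - 1*12712 = -27575/(-23641 + 14) - 12712 = -27575/(-23627) - 12712 = -27575*(-1/23627) - 12712 = 27575/23627 - 12712 = -300318849/23627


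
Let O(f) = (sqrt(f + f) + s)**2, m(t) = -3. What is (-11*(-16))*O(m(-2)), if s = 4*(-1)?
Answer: 1760 - 1408*I*sqrt(6) ≈ 1760.0 - 3448.9*I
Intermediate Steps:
s = -4
O(f) = (-4 + sqrt(2)*sqrt(f))**2 (O(f) = (sqrt(f + f) - 4)**2 = (sqrt(2*f) - 4)**2 = (sqrt(2)*sqrt(f) - 4)**2 = (-4 + sqrt(2)*sqrt(f))**2)
(-11*(-16))*O(m(-2)) = (-11*(-16))*(-4 + sqrt(2)*sqrt(-3))**2 = 176*(-4 + sqrt(2)*(I*sqrt(3)))**2 = 176*(-4 + I*sqrt(6))**2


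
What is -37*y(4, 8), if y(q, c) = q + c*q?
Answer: -1332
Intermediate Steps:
-37*y(4, 8) = -148*(1 + 8) = -148*9 = -37*36 = -1332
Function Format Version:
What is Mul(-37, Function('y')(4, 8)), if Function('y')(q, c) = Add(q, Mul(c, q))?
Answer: -1332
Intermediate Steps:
Mul(-37, Function('y')(4, 8)) = Mul(-37, Mul(4, Add(1, 8))) = Mul(-37, Mul(4, 9)) = Mul(-37, 36) = -1332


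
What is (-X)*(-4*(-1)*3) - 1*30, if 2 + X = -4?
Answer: 42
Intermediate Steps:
X = -6 (X = -2 - 4 = -6)
(-X)*(-4*(-1)*3) - 1*30 = (-1*(-6))*(-4*(-1)*3) - 1*30 = 6*(4*3) - 30 = 6*12 - 30 = 72 - 30 = 42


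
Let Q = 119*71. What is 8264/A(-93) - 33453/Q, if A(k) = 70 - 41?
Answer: 9836057/35003 ≈ 281.01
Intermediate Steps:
A(k) = 29
Q = 8449
8264/A(-93) - 33453/Q = 8264/29 - 33453/8449 = 8264*(1/29) - 33453*1/8449 = 8264/29 - 4779/1207 = 9836057/35003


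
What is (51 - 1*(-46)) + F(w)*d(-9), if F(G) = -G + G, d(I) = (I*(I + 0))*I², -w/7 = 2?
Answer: 97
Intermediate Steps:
w = -14 (w = -7*2 = -14)
d(I) = I⁴ (d(I) = (I*I)*I² = I²*I² = I⁴)
F(G) = 0
(51 - 1*(-46)) + F(w)*d(-9) = (51 - 1*(-46)) + 0*(-9)⁴ = (51 + 46) + 0*6561 = 97 + 0 = 97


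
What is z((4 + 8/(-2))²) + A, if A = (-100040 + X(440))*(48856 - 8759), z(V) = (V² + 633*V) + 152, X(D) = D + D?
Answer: -3976018368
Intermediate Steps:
X(D) = 2*D
z(V) = 152 + V² + 633*V
A = -3976018520 (A = (-100040 + 2*440)*(48856 - 8759) = (-100040 + 880)*40097 = -99160*40097 = -3976018520)
z((4 + 8/(-2))²) + A = (152 + ((4 + 8/(-2))²)² + 633*(4 + 8/(-2))²) - 3976018520 = (152 + ((4 + 8*(-½))²)² + 633*(4 + 8*(-½))²) - 3976018520 = (152 + ((4 - 4)²)² + 633*(4 - 4)²) - 3976018520 = (152 + (0²)² + 633*0²) - 3976018520 = (152 + 0² + 633*0) - 3976018520 = (152 + 0 + 0) - 3976018520 = 152 - 3976018520 = -3976018368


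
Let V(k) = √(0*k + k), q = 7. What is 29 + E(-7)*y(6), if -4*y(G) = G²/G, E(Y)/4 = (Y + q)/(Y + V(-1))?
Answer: 29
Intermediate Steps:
V(k) = √k (V(k) = √(0 + k) = √k)
E(Y) = 4*(7 + Y)/(I + Y) (E(Y) = 4*((Y + 7)/(Y + √(-1))) = 4*((7 + Y)/(Y + I)) = 4*((7 + Y)/(I + Y)) = 4*(7 + Y)/(I + Y))
y(G) = -G/4 (y(G) = -G²/(4*G) = -G/4)
29 + E(-7)*y(6) = 29 + (4*(7 - 7)/(I - 7))*(-¼*6) = 29 + (4*0/(-7 + I))*(-3/2) = 29 + (4*((-7 - I)/50)*0)*(-3/2) = 29 + 0*(-3/2) = 29 + 0 = 29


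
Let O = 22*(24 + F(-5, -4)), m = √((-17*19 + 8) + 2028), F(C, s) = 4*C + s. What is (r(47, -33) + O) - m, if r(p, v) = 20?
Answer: 20 - √1713 ≈ -21.388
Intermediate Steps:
F(C, s) = s + 4*C
m = √1713 (m = √((-323 + 8) + 2028) = √(-315 + 2028) = √1713 ≈ 41.388)
O = 0 (O = 22*(24 + (-4 + 4*(-5))) = 22*(24 + (-4 - 20)) = 22*(24 - 24) = 22*0 = 0)
(r(47, -33) + O) - m = (20 + 0) - √1713 = 20 - √1713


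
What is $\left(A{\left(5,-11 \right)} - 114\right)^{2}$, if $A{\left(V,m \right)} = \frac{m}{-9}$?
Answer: $\frac{1030225}{81} \approx 12719.0$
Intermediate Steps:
$A{\left(V,m \right)} = - \frac{m}{9}$ ($A{\left(V,m \right)} = m \left(- \frac{1}{9}\right) = - \frac{m}{9}$)
$\left(A{\left(5,-11 \right)} - 114\right)^{2} = \left(\left(- \frac{1}{9}\right) \left(-11\right) - 114\right)^{2} = \left(\frac{11}{9} - 114\right)^{2} = \left(- \frac{1015}{9}\right)^{2} = \frac{1030225}{81}$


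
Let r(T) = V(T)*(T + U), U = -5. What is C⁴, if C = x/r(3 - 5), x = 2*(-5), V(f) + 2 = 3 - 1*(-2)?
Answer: 10000/194481 ≈ 0.051419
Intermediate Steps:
V(f) = 3 (V(f) = -2 + (3 - 1*(-2)) = -2 + (3 + 2) = -2 + 5 = 3)
r(T) = -15 + 3*T (r(T) = 3*(T - 5) = 3*(-5 + T) = -15 + 3*T)
x = -10
C = 10/21 (C = -10/(-15 + 3*(3 - 5)) = -10/(-15 + 3*(-2)) = -10/(-15 - 6) = -10/(-21) = -10*(-1/21) = 10/21 ≈ 0.47619)
C⁴ = (10/21)⁴ = 10000/194481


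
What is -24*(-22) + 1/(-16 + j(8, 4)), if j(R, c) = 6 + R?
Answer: 1055/2 ≈ 527.50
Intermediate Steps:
-24*(-22) + 1/(-16 + j(8, 4)) = -24*(-22) + 1/(-16 + (6 + 8)) = 528 + 1/(-16 + 14) = 528 + 1/(-2) = 528 - ½ = 1055/2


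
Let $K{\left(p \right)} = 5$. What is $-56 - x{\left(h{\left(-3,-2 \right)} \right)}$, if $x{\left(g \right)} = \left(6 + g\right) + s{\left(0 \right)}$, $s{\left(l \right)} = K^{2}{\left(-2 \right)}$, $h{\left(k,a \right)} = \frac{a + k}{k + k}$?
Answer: $- \frac{527}{6} \approx -87.833$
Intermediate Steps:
$h{\left(k,a \right)} = \frac{a + k}{2 k}$
$s{\left(l \right)} = 25$ ($s{\left(l \right)} = 5^{2} = 25$)
$x{\left(g \right)} = 31 + g$ ($x{\left(g \right)} = \left(6 + g\right) + 25 = 31 + g$)
$-56 - x{\left(h{\left(-3,-2 \right)} \right)} = -56 - \left(31 + \frac{-2 - 3}{2 \left(-3\right)}\right) = -56 - \left(31 + \frac{1}{2} \left(- \frac{1}{3}\right) \left(-5\right)\right) = -56 - \left(31 + \frac{5}{6}\right) = -56 - \frac{191}{6} = - \frac{527}{6}$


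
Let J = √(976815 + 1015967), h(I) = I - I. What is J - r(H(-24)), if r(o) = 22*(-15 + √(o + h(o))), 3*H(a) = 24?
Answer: 330 + √1992782 - 44*√2 ≈ 1679.4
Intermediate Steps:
H(a) = 8 (H(a) = (⅓)*24 = 8)
h(I) = 0
J = √1992782 ≈ 1411.7
r(o) = -330 + 22*√o (r(o) = 22*(-15 + √(o + 0)) = 22*(-15 + √o) = -330 + 22*√o)
J - r(H(-24)) = √1992782 - (-330 + 22*√8) = √1992782 - (-330 + 22*(2*√2)) = √1992782 - (-330 + 44*√2) = √1992782 + (330 - 44*√2) = 330 + √1992782 - 44*√2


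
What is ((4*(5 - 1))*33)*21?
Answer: 11088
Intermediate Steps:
((4*(5 - 1))*33)*21 = ((4*4)*33)*21 = (16*33)*21 = 528*21 = 11088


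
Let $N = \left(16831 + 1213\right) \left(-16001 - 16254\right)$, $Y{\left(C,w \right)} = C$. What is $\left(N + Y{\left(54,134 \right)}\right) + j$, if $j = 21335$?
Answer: $-581987831$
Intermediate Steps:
$N = -582009220$ ($N = 18044 \left(-32255\right) = -582009220$)
$\left(N + Y{\left(54,134 \right)}\right) + j = \left(-582009220 + 54\right) + 21335 = -582009166 + 21335 = -581987831$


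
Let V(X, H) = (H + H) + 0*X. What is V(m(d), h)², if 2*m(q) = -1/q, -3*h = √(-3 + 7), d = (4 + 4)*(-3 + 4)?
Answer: 16/9 ≈ 1.7778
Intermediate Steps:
d = 8 (d = 8*1 = 8)
h = -⅔ (h = -√(-3 + 7)/3 = -√4/3 = -⅓*2 = -⅔ ≈ -0.66667)
m(q) = -1/(2*q) (m(q) = (-1/q)/2 = -1/(2*q))
V(X, H) = 2*H (V(X, H) = 2*H + 0 = 2*H)
V(m(d), h)² = (2*(-⅔))² = (-4/3)² = 16/9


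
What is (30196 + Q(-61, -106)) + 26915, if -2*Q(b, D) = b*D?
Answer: 53878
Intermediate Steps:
Q(b, D) = -D*b/2 (Q(b, D) = -b*D/2 = -D*b/2)
(30196 + Q(-61, -106)) + 26915 = (30196 - ½*(-106)*(-61)) + 26915 = (30196 - 3233) + 26915 = 26963 + 26915 = 53878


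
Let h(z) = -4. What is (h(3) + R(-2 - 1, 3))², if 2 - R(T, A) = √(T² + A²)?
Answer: 22 + 12*√2 ≈ 38.971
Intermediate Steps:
R(T, A) = 2 - √(A² + T²) (R(T, A) = 2 - √(T² + A²) = 2 - √(A² + T²))
(h(3) + R(-2 - 1, 3))² = (-4 + (2 - √(3² + (-2 - 1)²)))² = (-4 + (2 - √(9 + (-3)²)))² = (-4 + (2 - √(9 + 9)))² = (-4 + (2 - √18))² = (-4 + (2 - 3*√2))² = (-2 - 3*√2)²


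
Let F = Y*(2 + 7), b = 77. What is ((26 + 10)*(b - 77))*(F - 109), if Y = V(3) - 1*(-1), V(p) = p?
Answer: 0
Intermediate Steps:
Y = 4 (Y = 3 - 1*(-1) = 3 + 1 = 4)
F = 36 (F = 4*(2 + 7) = 4*9 = 36)
((26 + 10)*(b - 77))*(F - 109) = ((26 + 10)*(77 - 77))*(36 - 109) = (36*0)*(-73) = 0*(-73) = 0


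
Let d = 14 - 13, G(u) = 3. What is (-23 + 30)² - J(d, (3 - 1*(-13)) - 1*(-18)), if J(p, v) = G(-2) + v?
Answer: 12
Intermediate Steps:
d = 1
J(p, v) = 3 + v
(-23 + 30)² - J(d, (3 - 1*(-13)) - 1*(-18)) = (-23 + 30)² - (3 + ((3 - 1*(-13)) - 1*(-18))) = 7² - (3 + ((3 + 13) + 18)) = 49 - (3 + (16 + 18)) = 49 - (3 + 34) = 49 - 1*37 = 49 - 37 = 12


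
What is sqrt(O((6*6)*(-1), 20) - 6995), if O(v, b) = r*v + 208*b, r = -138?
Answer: 3*sqrt(237) ≈ 46.184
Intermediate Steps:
O(v, b) = -138*v + 208*b
sqrt(O((6*6)*(-1), 20) - 6995) = sqrt((-138*6*6*(-1) + 208*20) - 6995) = sqrt((-4968*(-1) + 4160) - 6995) = sqrt((-138*(-36) + 4160) - 6995) = sqrt((4968 + 4160) - 6995) = sqrt(9128 - 6995) = sqrt(2133) = 3*sqrt(237)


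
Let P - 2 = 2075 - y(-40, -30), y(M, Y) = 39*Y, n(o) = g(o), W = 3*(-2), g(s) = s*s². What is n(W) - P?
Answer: -3463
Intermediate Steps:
g(s) = s³
W = -6
n(o) = o³
P = 3247 (P = 2 + (2075 - 39*(-30)) = 2 + (2075 - 1*(-1170)) = 2 + (2075 + 1170) = 2 + 3245 = 3247)
n(W) - P = (-6)³ - 1*3247 = -216 - 3247 = -3463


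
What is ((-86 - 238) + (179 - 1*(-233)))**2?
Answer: 7744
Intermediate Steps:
((-86 - 238) + (179 - 1*(-233)))**2 = (-324 + (179 + 233))**2 = (-324 + 412)**2 = 88**2 = 7744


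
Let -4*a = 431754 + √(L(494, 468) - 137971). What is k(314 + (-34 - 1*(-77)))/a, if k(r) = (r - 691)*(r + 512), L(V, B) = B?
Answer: 501259485936/186411654019 - 1160984*I*√137503/186411654019 ≈ 2.689 - 0.0023095*I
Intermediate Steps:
k(r) = (-691 + r)*(512 + r)
a = -215877/2 - I*√137503/4 (a = -(431754 + √(468 - 137971))/4 = -(431754 + √(-137503))/4 = -(431754 + I*√137503)/4 = -215877/2 - I*√137503/4 ≈ -1.0794e+5 - 92.703*I)
k(314 + (-34 - 1*(-77)))/a = (-353792 + (314 + (-34 - 1*(-77)))² - 179*(314 + (-34 - 1*(-77))))/(-215877/2 - I*√137503/4) = (-353792 + (314 + (-34 + 77))² - 179*(314 + (-34 + 77)))/(-215877/2 - I*√137503/4) = (-353792 + (314 + 43)² - 179*(314 + 43))/(-215877/2 - I*√137503/4) = (-353792 + 357² - 179*357)/(-215877/2 - I*√137503/4) = (-353792 + 127449 - 63903)/(-215877/2 - I*√137503/4) = -290246/(-215877/2 - I*√137503/4)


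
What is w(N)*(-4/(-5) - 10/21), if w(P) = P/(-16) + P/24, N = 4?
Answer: -17/630 ≈ -0.026984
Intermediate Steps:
w(P) = -P/48 (w(P) = P*(-1/16) + P*(1/24) = -P/16 + P/24 = -P/48)
w(N)*(-4/(-5) - 10/21) = (-1/48*4)*(-4/(-5) - 10/21) = -(-4*(-⅕) - 10*1/21)/12 = -(⅘ - 10/21)/12 = -1/12*34/105 = -17/630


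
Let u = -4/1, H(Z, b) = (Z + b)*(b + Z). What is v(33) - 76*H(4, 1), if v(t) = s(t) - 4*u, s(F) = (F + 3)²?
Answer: -588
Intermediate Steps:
s(F) = (3 + F)²
H(Z, b) = (Z + b)² (H(Z, b) = (Z + b)*(Z + b) = (Z + b)²)
u = -4 (u = -4*1 = -4)
v(t) = 16 + (3 + t)² (v(t) = (3 + t)² - 4*(-4) = (3 + t)² + 16 = 16 + (3 + t)²)
v(33) - 76*H(4, 1) = (16 + (3 + 33)²) - 76*(4 + 1)² = (16 + 36²) - 76*5² = (16 + 1296) - 76*25 = 1312 - 1900 = -588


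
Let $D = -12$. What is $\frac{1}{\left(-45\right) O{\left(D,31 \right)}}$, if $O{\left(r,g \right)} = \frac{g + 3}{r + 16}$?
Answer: $- \frac{2}{765} \approx -0.0026144$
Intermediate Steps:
$O{\left(r,g \right)} = \frac{3 + g}{16 + r}$
$\frac{1}{\left(-45\right) O{\left(D,31 \right)}} = \frac{1}{\left(-45\right) \frac{3 + 31}{16 - 12}} = \frac{1}{\left(-45\right) \frac{1}{4} \cdot 34} = \frac{1}{\left(-45\right) \frac{17}{2}} = \frac{1}{- \frac{765}{2}} = - \frac{2}{765}$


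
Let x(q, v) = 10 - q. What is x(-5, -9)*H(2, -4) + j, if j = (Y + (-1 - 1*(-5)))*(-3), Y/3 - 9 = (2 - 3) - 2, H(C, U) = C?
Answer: -36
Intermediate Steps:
Y = 18 (Y = 27 + 3*((2 - 3) - 2) = 27 + 3*(-1 - 2) = 27 + 3*(-3) = 27 - 9 = 18)
j = -66 (j = (18 + (-1 - 1*(-5)))*(-3) = (18 + (-1 + 5))*(-3) = (18 + 4)*(-3) = 22*(-3) = -66)
x(-5, -9)*H(2, -4) + j = (10 - 1*(-5))*2 - 66 = (10 + 5)*2 - 66 = 15*2 - 66 = 30 - 66 = -36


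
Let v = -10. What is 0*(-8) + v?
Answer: -10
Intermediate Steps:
0*(-8) + v = 0*(-8) - 10 = 0 - 10 = -10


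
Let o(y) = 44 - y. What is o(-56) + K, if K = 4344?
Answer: 4444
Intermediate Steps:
o(-56) + K = (44 - 1*(-56)) + 4344 = (44 + 56) + 4344 = 100 + 4344 = 4444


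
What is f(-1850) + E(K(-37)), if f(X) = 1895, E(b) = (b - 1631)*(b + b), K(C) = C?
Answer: 125327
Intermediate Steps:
E(b) = 2*b*(-1631 + b) (E(b) = (-1631 + b)*(2*b) = 2*b*(-1631 + b))
f(-1850) + E(K(-37)) = 1895 + 2*(-37)*(-1631 - 37) = 1895 + 2*(-37)*(-1668) = 1895 + 123432 = 125327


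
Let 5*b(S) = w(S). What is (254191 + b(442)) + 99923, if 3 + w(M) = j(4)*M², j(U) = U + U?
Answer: 3333479/5 ≈ 6.6670e+5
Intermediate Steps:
j(U) = 2*U
w(M) = -3 + 8*M² (w(M) = -3 + (2*4)*M² = -3 + 8*M²)
b(S) = -⅗ + 8*S²/5 (b(S) = (-3 + 8*S²)/5 = -⅗ + 8*S²/5)
(254191 + b(442)) + 99923 = (254191 + (-⅗ + (8/5)*442²)) + 99923 = (254191 + (-⅗ + (8/5)*195364)) + 99923 = (254191 + (-⅗ + 1562912/5)) + 99923 = (254191 + 1562909/5) + 99923 = 2833864/5 + 99923 = 3333479/5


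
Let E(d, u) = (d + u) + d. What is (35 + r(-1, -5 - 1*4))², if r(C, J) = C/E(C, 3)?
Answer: 1156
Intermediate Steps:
E(d, u) = u + 2*d
r(C, J) = C/(3 + 2*C)
(35 + r(-1, -5 - 1*4))² = (35 - 1/(3 + 2*(-1)))² = (35 - 1/(3 - 2))² = (35 - 1/1)² = (35 - 1*1)² = (35 - 1)² = 34² = 1156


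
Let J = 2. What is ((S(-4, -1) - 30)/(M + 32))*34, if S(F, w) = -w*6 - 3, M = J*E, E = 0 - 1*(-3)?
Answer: -459/19 ≈ -24.158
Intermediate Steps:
E = 3 (E = 0 + 3 = 3)
M = 6 (M = 2*3 = 6)
S(F, w) = -3 - 6*w (S(F, w) = -6*w - 3 = -3 - 6*w)
((S(-4, -1) - 30)/(M + 32))*34 = (((-3 - 6*(-1)) - 30)/(6 + 32))*34 = (((-3 + 6) - 30)/38)*34 = ((3 - 30)*(1/38))*34 = -27*1/38*34 = -27/38*34 = -459/19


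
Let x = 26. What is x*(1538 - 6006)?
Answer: -116168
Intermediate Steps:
x*(1538 - 6006) = 26*(1538 - 6006) = 26*(-4468) = -116168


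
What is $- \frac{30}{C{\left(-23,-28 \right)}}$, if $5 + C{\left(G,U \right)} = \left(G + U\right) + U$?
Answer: $\frac{5}{14} \approx 0.35714$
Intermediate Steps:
$C{\left(G,U \right)} = -5 + G + 2 U$ ($C{\left(G,U \right)} = -5 + \left(\left(G + U\right) + U\right) = -5 + \left(G + 2 U\right) = -5 + G + 2 U$)
$- \frac{30}{C{\left(-23,-28 \right)}} = - \frac{30}{-5 - 23 + 2 \left(-28\right)} = - \frac{30}{-5 - 23 - 56} = - \frac{30}{-84} = \left(-30\right) \left(- \frac{1}{84}\right) = \frac{5}{14}$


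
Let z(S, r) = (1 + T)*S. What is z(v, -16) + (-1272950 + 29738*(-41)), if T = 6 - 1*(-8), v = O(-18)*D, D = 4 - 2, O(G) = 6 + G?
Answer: -2492568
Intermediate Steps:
D = 2
v = -24 (v = (6 - 18)*2 = -12*2 = -24)
T = 14 (T = 6 + 8 = 14)
z(S, r) = 15*S (z(S, r) = (1 + 14)*S = 15*S)
z(v, -16) + (-1272950 + 29738*(-41)) = 15*(-24) + (-1272950 + 29738*(-41)) = -360 + (-1272950 - 1219258) = -360 - 2492208 = -2492568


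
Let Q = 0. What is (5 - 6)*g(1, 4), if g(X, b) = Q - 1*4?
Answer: 4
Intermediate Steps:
g(X, b) = -4 (g(X, b) = 0 - 1*4 = 0 - 4 = -4)
(5 - 6)*g(1, 4) = (5 - 6)*(-4) = -1*(-4) = 4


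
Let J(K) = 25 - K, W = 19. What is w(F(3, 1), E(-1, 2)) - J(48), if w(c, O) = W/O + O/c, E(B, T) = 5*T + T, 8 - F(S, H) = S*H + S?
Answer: 367/12 ≈ 30.583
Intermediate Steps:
F(S, H) = 8 - S - H*S (F(S, H) = 8 - (S*H + S) = 8 - (H*S + S) = 8 - (S + H*S) = 8 + (-S - H*S) = 8 - S - H*S)
E(B, T) = 6*T
w(c, O) = 19/O + O/c
w(F(3, 1), E(-1, 2)) - J(48) = (19/((6*2)) + (6*2)/(8 - 1*3 - 1*1*3)) - (25 - 1*48) = (19/12 + 12/(8 - 3 - 3)) - (25 - 48) = (19*(1/12) + 12/2) - 1*(-23) = (19/12 + 12*(½)) + 23 = (19/12 + 6) + 23 = 91/12 + 23 = 367/12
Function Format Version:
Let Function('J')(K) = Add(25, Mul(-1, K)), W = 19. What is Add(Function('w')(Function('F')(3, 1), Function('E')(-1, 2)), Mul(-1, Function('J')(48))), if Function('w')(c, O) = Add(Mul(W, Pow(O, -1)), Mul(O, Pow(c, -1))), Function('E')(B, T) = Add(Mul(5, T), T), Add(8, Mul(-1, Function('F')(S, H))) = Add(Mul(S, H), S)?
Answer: Rational(367, 12) ≈ 30.583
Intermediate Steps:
Function('F')(S, H) = Add(8, Mul(-1, S), Mul(-1, H, S)) (Function('F')(S, H) = Add(8, Mul(-1, Add(Mul(S, H), S))) = Add(8, Mul(-1, Add(Mul(H, S), S))) = Add(8, Mul(-1, Add(S, Mul(H, S)))) = Add(8, Add(Mul(-1, S), Mul(-1, H, S))) = Add(8, Mul(-1, S), Mul(-1, H, S)))
Function('E')(B, T) = Mul(6, T)
Function('w')(c, O) = Add(Mul(19, Pow(O, -1)), Mul(O, Pow(c, -1)))
Add(Function('w')(Function('F')(3, 1), Function('E')(-1, 2)), Mul(-1, Function('J')(48))) = Add(Add(Mul(19, Pow(Mul(6, 2), -1)), Mul(Mul(6, 2), Pow(Add(8, Mul(-1, 3), Mul(-1, 1, 3)), -1))), Mul(-1, Add(25, Mul(-1, 48)))) = Add(Add(Mul(19, Pow(12, -1)), Mul(12, Pow(Add(8, -3, -3), -1))), Mul(-1, Add(25, -48))) = Add(Add(Mul(19, Rational(1, 12)), Mul(12, Pow(2, -1))), Mul(-1, -23)) = Add(Add(Rational(19, 12), Mul(12, Rational(1, 2))), 23) = Add(Add(Rational(19, 12), 6), 23) = Add(Rational(91, 12), 23) = Rational(367, 12)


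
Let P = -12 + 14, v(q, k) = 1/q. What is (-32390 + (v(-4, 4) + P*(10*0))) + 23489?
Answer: -35605/4 ≈ -8901.3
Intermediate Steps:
P = 2
(-32390 + (v(-4, 4) + P*(10*0))) + 23489 = (-32390 + (1/(-4) + 2*(10*0))) + 23489 = (-32390 + (-¼ + 2*0)) + 23489 = (-32390 + (-¼ + 0)) + 23489 = (-32390 - ¼) + 23489 = -129561/4 + 23489 = -35605/4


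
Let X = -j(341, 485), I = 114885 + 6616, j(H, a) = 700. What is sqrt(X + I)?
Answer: sqrt(120801) ≈ 347.56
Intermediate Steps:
I = 121501
X = -700 (X = -1*700 = -700)
sqrt(X + I) = sqrt(-700 + 121501) = sqrt(120801)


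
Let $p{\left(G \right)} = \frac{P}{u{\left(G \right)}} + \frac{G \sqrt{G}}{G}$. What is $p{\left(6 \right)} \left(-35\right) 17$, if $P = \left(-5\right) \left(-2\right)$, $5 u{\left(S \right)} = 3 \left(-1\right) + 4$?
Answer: $-29750 - 595 \sqrt{6} \approx -31207.0$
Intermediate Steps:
$u{\left(S \right)} = \frac{1}{5}$ ($u{\left(S \right)} = \frac{3 \left(-1\right) + 4}{5} = \frac{-3 + 4}{5} = \frac{1}{5} \cdot 1 = \frac{1}{5}$)
$P = 10$
$p{\left(G \right)} = 50 + \sqrt{G}$ ($p{\left(G \right)} = 10 \frac{1}{\frac{1}{5}} + \frac{G \sqrt{G}}{G} = 10 \cdot 5 + \frac{G^{\frac{3}{2}}}{G} = 50 + \sqrt{G}$)
$p{\left(6 \right)} \left(-35\right) 17 = \left(50 + \sqrt{6}\right) \left(-35\right) 17 = \left(-1750 - 35 \sqrt{6}\right) 17 = -29750 - 595 \sqrt{6}$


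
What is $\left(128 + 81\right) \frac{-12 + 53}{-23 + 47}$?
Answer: $\frac{8569}{24} \approx 357.04$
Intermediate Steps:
$\left(128 + 81\right) \frac{-12 + 53}{-23 + 47} = 209 \cdot \frac{41}{24} = \frac{8569}{24}$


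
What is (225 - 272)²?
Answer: 2209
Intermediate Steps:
(225 - 272)² = (-47)² = 2209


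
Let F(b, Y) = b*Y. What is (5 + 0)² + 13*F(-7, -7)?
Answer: 662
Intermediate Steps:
F(b, Y) = Y*b
(5 + 0)² + 13*F(-7, -7) = (5 + 0)² + 13*(-7*(-7)) = 5² + 13*49 = 25 + 637 = 662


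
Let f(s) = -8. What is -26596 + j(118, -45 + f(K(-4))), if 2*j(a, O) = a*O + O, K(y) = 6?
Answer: -59499/2 ≈ -29750.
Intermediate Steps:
j(a, O) = O/2 + O*a/2 (j(a, O) = (a*O + O)/2 = (O*a + O)/2 = (O + O*a)/2 = O/2 + O*a/2)
-26596 + j(118, -45 + f(K(-4))) = -26596 + (-45 - 8)*(1 + 118)/2 = -26596 + (1/2)*(-53)*119 = -26596 - 6307/2 = -59499/2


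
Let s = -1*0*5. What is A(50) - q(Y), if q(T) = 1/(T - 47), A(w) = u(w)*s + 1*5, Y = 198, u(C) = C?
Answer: 754/151 ≈ 4.9934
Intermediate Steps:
s = 0 (s = 0*5 = 0)
A(w) = 5 (A(w) = w*0 + 1*5 = 0 + 5 = 5)
q(T) = 1/(-47 + T)
A(50) - q(Y) = 5 - 1/(-47 + 198) = 5 - 1/151 = 754/151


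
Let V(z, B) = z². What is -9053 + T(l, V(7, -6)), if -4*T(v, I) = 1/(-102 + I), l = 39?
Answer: -1919235/212 ≈ -9053.0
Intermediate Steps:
T(v, I) = -1/(4*(-102 + I))
-9053 + T(l, V(7, -6)) = -9053 - 1/(-408 + 4*7²) = -9053 - 1/(-408 + 4*49) = -9053 - 1/(-408 + 196) = -9053 - 1/(-212) = -9053 - 1*(-1/212) = -9053 + 1/212 = -1919235/212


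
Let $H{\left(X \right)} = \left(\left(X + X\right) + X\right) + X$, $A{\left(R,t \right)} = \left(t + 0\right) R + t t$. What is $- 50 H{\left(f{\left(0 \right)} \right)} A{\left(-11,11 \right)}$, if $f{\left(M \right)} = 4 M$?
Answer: $0$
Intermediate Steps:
$A{\left(R,t \right)} = t^{2} + R t$ ($A{\left(R,t \right)} = t R + t^{2} = R t + t^{2} = t^{2} + R t$)
$H{\left(X \right)} = 4 X$ ($H{\left(X \right)} = \left(2 X + X\right) + X = 3 X + X = 4 X$)
$- 50 H{\left(f{\left(0 \right)} \right)} A{\left(-11,11 \right)} = - 50 \cdot 4 \cdot 4 \cdot 0 \cdot 11 \left(-11 + 11\right) = - 50 \cdot 4 \cdot 0 \cdot 11 \cdot 0 = \left(-50\right) 0 \cdot 0 = 0 \cdot 0 = 0$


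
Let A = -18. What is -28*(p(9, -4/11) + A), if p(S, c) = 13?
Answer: 140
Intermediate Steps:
-28*(p(9, -4/11) + A) = -28*(13 - 18) = -28*(-5) = 140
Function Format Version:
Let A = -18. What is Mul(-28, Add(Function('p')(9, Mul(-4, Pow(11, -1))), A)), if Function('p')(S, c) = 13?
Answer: 140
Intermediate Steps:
Mul(-28, Add(Function('p')(9, Mul(-4, Pow(11, -1))), A)) = Mul(-28, Add(13, -18)) = Mul(-28, -5) = 140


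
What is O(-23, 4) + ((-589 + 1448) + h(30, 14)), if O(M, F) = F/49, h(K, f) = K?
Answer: 43565/49 ≈ 889.08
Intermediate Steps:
O(M, F) = F/49 (O(M, F) = F*(1/49) = F/49)
O(-23, 4) + ((-589 + 1448) + h(30, 14)) = (1/49)*4 + ((-589 + 1448) + 30) = 4/49 + (859 + 30) = 4/49 + 889 = 43565/49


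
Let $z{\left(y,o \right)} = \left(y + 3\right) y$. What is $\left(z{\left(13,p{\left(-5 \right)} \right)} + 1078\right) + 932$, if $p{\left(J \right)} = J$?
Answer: $2218$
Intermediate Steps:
$z{\left(y,o \right)} = y \left(3 + y\right)$ ($z{\left(y,o \right)} = \left(3 + y\right) y = y \left(3 + y\right)$)
$\left(z{\left(13,p{\left(-5 \right)} \right)} + 1078\right) + 932 = \left(13 \left(3 + 13\right) + 1078\right) + 932 = \left(13 \cdot 16 + 1078\right) + 932 = \left(208 + 1078\right) + 932 = 1286 + 932 = 2218$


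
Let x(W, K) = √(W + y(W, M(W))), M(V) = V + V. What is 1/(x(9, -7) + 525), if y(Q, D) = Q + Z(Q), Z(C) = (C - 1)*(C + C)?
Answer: 175/91821 - √2/30607 ≈ 0.0018597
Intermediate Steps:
Z(C) = 2*C*(-1 + C) (Z(C) = (-1 + C)*(2*C) = 2*C*(-1 + C))
M(V) = 2*V
y(Q, D) = Q + 2*Q*(-1 + Q)
x(W, K) = √(W + W*(-1 + 2*W))
1/(x(9, -7) + 525) = 1/(√2*√(9²) + 525) = 1/(√2*√81 + 525) = 1/(√2*9 + 525) = 1/(9*√2 + 525) = 1/(525 + 9*√2)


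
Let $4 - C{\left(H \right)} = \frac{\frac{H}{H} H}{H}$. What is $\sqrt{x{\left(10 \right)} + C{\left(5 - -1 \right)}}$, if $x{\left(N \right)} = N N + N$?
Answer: $\sqrt{113} \approx 10.63$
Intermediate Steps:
$x{\left(N \right)} = N + N^{2}$ ($x{\left(N \right)} = N^{2} + N = N + N^{2}$)
$C{\left(H \right)} = 3$ ($C{\left(H \right)} = 4 - \frac{\frac{H}{H} H}{H} = 4 - \frac{1 H}{H} = 4 - \frac{H}{H} = 4 - 1 = 3$)
$\sqrt{x{\left(10 \right)} + C{\left(5 - -1 \right)}} = \sqrt{10 \left(1 + 10\right) + 3} = \sqrt{10 \cdot 11 + 3} = \sqrt{110 + 3} = \sqrt{113}$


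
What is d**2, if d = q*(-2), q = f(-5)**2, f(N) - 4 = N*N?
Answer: 2829124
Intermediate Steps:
f(N) = 4 + N**2 (f(N) = 4 + N*N = 4 + N**2)
q = 841 (q = (4 + (-5)**2)**2 = (4 + 25)**2 = 29**2 = 841)
d = -1682 (d = 841*(-2) = -1682)
d**2 = (-1682)**2 = 2829124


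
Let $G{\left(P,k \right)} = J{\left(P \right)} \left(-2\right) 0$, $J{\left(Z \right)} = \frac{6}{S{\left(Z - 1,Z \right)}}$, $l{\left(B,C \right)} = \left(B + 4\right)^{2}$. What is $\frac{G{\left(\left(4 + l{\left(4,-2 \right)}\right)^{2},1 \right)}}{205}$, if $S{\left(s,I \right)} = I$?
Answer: $0$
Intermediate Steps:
$l{\left(B,C \right)} = \left(4 + B\right)^{2}$
$J{\left(Z \right)} = \frac{6}{Z}$
$G{\left(P,k \right)} = 0$ ($G{\left(P,k \right)} = \frac{6}{P} \left(-2\right) 0 = - \frac{12}{P} 0 = 0$)
$\frac{G{\left(\left(4 + l{\left(4,-2 \right)}\right)^{2},1 \right)}}{205} = \frac{0}{205} = 0 \cdot \frac{1}{205} = 0$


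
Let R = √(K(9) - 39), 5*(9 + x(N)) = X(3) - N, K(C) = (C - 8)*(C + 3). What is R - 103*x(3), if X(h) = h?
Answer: 927 + 3*I*√3 ≈ 927.0 + 5.1962*I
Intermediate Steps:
K(C) = (-8 + C)*(3 + C)
x(N) = -42/5 - N/5 (x(N) = -9 + (3 - N)/5 = -9 + (⅗ - N/5) = -42/5 - N/5)
R = 3*I*√3 (R = √((-24 + 9² - 5*9) - 39) = √((-24 + 81 - 45) - 39) = √(12 - 39) = √(-27) = 3*I*√3 ≈ 5.1962*I)
R - 103*x(3) = 3*I*√3 - 103*(-42/5 - ⅕*3) = 3*I*√3 - 103*(-42/5 - ⅗) = 3*I*√3 - 103*(-9) = 3*I*√3 + 927 = 927 + 3*I*√3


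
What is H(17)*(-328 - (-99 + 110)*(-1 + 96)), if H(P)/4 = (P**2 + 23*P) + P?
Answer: -3827924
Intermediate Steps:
H(P) = 4*P**2 + 96*P (H(P) = 4*((P**2 + 23*P) + P) = 4*(P**2 + 24*P) = 4*P**2 + 96*P)
H(17)*(-328 - (-99 + 110)*(-1 + 96)) = (4*17*(24 + 17))*(-328 - (-99 + 110)*(-1 + 96)) = (4*17*41)*(-328 - 11*95) = 2788*(-328 - 1*1045) = 2788*(-328 - 1045) = 2788*(-1373) = -3827924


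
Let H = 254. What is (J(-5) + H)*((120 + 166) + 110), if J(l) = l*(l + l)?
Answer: 120384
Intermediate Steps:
J(l) = 2*l² (J(l) = l*(2*l) = 2*l²)
(J(-5) + H)*((120 + 166) + 110) = (2*(-5)² + 254)*((120 + 166) + 110) = (2*25 + 254)*(286 + 110) = (50 + 254)*396 = 304*396 = 120384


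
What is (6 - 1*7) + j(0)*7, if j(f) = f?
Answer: -1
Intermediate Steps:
(6 - 1*7) + j(0)*7 = (6 - 1*7) + 0*7 = (6 - 7) + 0 = -1 + 0 = -1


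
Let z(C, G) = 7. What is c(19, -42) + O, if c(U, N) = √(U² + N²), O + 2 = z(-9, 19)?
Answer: 5 + 5*√85 ≈ 51.098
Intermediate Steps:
O = 5 (O = -2 + 7 = 5)
c(U, N) = √(N² + U²)
c(19, -42) + O = √((-42)² + 19²) + 5 = √(1764 + 361) + 5 = √2125 + 5 = 5*√85 + 5 = 5 + 5*√85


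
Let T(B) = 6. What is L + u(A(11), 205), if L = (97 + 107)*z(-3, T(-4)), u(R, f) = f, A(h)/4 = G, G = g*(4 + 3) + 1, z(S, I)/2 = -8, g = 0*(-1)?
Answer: -3059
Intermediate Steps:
g = 0
z(S, I) = -16 (z(S, I) = 2*(-8) = -16)
G = 1 (G = 0*(4 + 3) + 1 = 0*7 + 1 = 0 + 1 = 1)
A(h) = 4 (A(h) = 4*1 = 4)
L = -3264 (L = (97 + 107)*(-16) = 204*(-16) = -3264)
L + u(A(11), 205) = -3264 + 205 = -3059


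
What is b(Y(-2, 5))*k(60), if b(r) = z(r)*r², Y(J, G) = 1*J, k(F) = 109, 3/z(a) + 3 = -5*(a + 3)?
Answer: -327/2 ≈ -163.50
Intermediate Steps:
z(a) = 3/(-18 - 5*a) (z(a) = 3/(-3 - 5*(a + 3)) = 3/(-3 - 5*(3 + a)) = 3/(-3 + (-15 - 5*a)) = 3/(-18 - 5*a))
Y(J, G) = J
b(r) = -3*r²/(18 + 5*r) (b(r) = (-3/(18 + 5*r))*r² = -3*r²/(18 + 5*r))
b(Y(-2, 5))*k(60) = -3*(-2)²/(18 + 5*(-2))*109 = -3*4/(18 - 10)*109 = -3*4/8*109 = -3*4*⅛*109 = -3/2*109 = -327/2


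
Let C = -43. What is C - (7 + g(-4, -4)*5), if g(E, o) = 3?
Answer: -65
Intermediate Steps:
C - (7 + g(-4, -4)*5) = -43 - (7 + 3*5) = -43 - (7 + 15) = -43 - 1*22 = -43 - 22 = -65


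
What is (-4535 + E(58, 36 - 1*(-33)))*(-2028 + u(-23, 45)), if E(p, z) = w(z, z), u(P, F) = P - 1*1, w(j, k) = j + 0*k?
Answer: 9164232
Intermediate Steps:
w(j, k) = j (w(j, k) = j + 0 = j)
u(P, F) = -1 + P (u(P, F) = P - 1 = -1 + P)
E(p, z) = z
(-4535 + E(58, 36 - 1*(-33)))*(-2028 + u(-23, 45)) = (-4535 + (36 - 1*(-33)))*(-2028 + (-1 - 23)) = (-4535 + (36 + 33))*(-2028 - 24) = (-4535 + 69)*(-2052) = -4466*(-2052) = 9164232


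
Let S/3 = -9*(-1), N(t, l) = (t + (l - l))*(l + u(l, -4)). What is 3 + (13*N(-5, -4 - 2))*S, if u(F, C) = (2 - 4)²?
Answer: 3513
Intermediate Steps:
u(F, C) = 4 (u(F, C) = (-2)² = 4)
N(t, l) = t*(4 + l) (N(t, l) = (t + (l - l))*(l + 4) = (t + 0)*(4 + l) = t*(4 + l))
S = 27 (S = 3*(-9*(-1)) = 3*9 = 27)
3 + (13*N(-5, -4 - 2))*S = 3 + (13*(-5*(4 + (-4 - 2))))*27 = 3 + (13*(-5*(4 - 6)))*27 = 3 + (13*(-5*(-2)))*27 = 3 + (13*10)*27 = 3 + 130*27 = 3 + 3510 = 3513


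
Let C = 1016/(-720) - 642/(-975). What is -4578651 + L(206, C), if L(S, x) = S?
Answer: -4578445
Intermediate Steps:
C = -4403/5850 (C = 1016*(-1/720) - 642*(-1/975) = -127/90 + 214/325 = -4403/5850 ≈ -0.75265)
-4578651 + L(206, C) = -4578651 + 206 = -4578445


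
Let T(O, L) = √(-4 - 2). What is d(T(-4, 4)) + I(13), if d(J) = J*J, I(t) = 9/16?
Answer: -87/16 ≈ -5.4375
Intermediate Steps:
T(O, L) = I*√6 (T(O, L) = √(-6) = I*√6)
I(t) = 9/16 (I(t) = 9*(1/16) = 9/16)
d(J) = J²
d(T(-4, 4)) + I(13) = (I*√6)² + 9/16 = -6 + 9/16 = -87/16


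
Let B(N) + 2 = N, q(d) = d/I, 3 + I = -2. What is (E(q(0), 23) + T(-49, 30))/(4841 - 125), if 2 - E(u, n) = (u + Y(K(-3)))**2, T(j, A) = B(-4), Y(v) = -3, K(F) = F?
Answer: -13/4716 ≈ -0.0027566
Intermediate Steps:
I = -5 (I = -3 - 2 = -5)
q(d) = -d/5 (q(d) = d/(-5) = d*(-1/5) = -d/5)
B(N) = -2 + N
T(j, A) = -6 (T(j, A) = -2 - 4 = -6)
E(u, n) = 2 - (-3 + u)**2 (E(u, n) = 2 - (u - 3)**2 = 2 - (-3 + u)**2)
(E(q(0), 23) + T(-49, 30))/(4841 - 125) = ((2 - (-3 - 1/5*0)**2) - 6)/(4841 - 125) = ((2 - (-3 + 0)**2) - 6)/4716 = ((2 - 1*(-3)**2) - 6)*(1/4716) = ((2 - 1*9) - 6)*(1/4716) = ((2 - 9) - 6)*(1/4716) = (-7 - 6)*(1/4716) = -13*1/4716 = -13/4716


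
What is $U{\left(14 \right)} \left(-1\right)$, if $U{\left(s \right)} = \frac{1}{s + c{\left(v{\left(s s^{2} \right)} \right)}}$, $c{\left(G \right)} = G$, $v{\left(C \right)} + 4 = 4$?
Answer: $- \frac{1}{14} \approx -0.071429$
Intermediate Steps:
$v{\left(C \right)} = 0$ ($v{\left(C \right)} = -4 + 4 = 0$)
$U{\left(s \right)} = \frac{1}{s}$ ($U{\left(s \right)} = \frac{1}{s + 0} = \frac{1}{s}$)
$U{\left(14 \right)} \left(-1\right) = \frac{1}{14} \left(-1\right) = - \frac{1}{14}$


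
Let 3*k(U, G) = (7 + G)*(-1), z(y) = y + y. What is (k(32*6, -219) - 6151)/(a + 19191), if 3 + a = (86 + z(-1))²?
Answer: -18241/78732 ≈ -0.23168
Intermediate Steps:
z(y) = 2*y
k(U, G) = -7/3 - G/3 (k(U, G) = ((7 + G)*(-1))/3 = (-7 - G)/3 = -7/3 - G/3)
a = 7053 (a = -3 + (86 + 2*(-1))² = -3 + (86 - 2)² = -3 + 84² = -3 + 7056 = 7053)
(k(32*6, -219) - 6151)/(a + 19191) = ((-7/3 - ⅓*(-219)) - 6151)/(7053 + 19191) = ((-7/3 + 73) - 6151)/26244 = (212/3 - 6151)*(1/26244) = -18241/3*1/26244 = -18241/78732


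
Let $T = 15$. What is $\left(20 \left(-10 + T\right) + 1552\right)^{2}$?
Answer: $2729104$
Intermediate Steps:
$\left(20 \left(-10 + T\right) + 1552\right)^{2} = \left(20 \left(-10 + 15\right) + 1552\right)^{2} = \left(20 \cdot 5 + 1552\right)^{2} = \left(100 + 1552\right)^{2} = 1652^{2} = 2729104$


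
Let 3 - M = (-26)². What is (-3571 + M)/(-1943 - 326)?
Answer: 4244/2269 ≈ 1.8704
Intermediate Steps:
M = -673 (M = 3 - 1*(-26)² = 3 - 1*676 = 3 - 676 = -673)
(-3571 + M)/(-1943 - 326) = (-3571 - 673)/(-1943 - 326) = -4244/(-2269) = -4244*(-1/2269) = 4244/2269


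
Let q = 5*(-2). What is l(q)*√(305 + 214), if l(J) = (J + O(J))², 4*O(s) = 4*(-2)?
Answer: 144*√519 ≈ 3280.5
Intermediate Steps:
O(s) = -2 (O(s) = (4*(-2))/4 = (¼)*(-8) = -2)
q = -10
l(J) = (-2 + J)² (l(J) = (J - 2)² = (-2 + J)²)
l(q)*√(305 + 214) = (-2 - 10)²*√(305 + 214) = (-12)²*√519 = 144*√519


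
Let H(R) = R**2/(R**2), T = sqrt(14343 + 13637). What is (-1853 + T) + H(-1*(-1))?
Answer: -1852 + 2*sqrt(6995) ≈ -1684.7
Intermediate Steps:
T = 2*sqrt(6995) (T = sqrt(27980) = 2*sqrt(6995) ≈ 167.27)
H(R) = 1 (H(R) = R**2/R**2 = 1)
(-1853 + T) + H(-1*(-1)) = (-1853 + 2*sqrt(6995)) + 1 = -1852 + 2*sqrt(6995)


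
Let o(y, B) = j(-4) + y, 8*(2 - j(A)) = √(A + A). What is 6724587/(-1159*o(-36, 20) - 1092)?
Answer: 687055536848/3915014683 - 5195864222*I*√2/3915014683 ≈ 175.49 - 1.8769*I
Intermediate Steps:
j(A) = 2 - √2*√A/8 (j(A) = 2 - √(A + A)/8 = 2 - √2*√A/8)
o(y, B) = 2 + y - I*√2/4 (o(y, B) = (2 - √2*√(-4)/8) + y = (2 - √2*2*I/8) + y = (2 - I*√2/4) + y = 2 + y - I*√2/4)
6724587/(-1159*o(-36, 20) - 1092) = 6724587/(-1159*(2 - 36 - I*√2/4) - 1092) = 6724587/(-1159*(-34 - I*√2/4) - 1092) = 6724587/((39406 + 1159*I*√2/4) - 1092) = 6724587/(38314 + 1159*I*√2/4)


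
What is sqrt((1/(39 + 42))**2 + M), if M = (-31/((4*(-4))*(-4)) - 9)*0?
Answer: 1/81 ≈ 0.012346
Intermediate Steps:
M = 0 (M = (-31/((-16*(-4))) - 9)*0 = (-31/64 - 9)*0 = -607/64*0 = 0)
sqrt((1/(39 + 42))**2 + M) = sqrt((1/(39 + 42))**2 + 0) = sqrt((1/81)**2 + 0) = sqrt(1/6561 + 0) = sqrt(1/6561) = 1/81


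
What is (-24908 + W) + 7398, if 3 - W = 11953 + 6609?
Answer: -36069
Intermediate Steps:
W = -18559 (W = 3 - (11953 + 6609) = 3 - 1*18562 = 3 - 18562 = -18559)
(-24908 + W) + 7398 = (-24908 - 18559) + 7398 = -43467 + 7398 = -36069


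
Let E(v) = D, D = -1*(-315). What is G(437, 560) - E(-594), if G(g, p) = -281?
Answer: -596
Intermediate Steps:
D = 315
E(v) = 315
G(437, 560) - E(-594) = -281 - 1*315 = -281 - 315 = -596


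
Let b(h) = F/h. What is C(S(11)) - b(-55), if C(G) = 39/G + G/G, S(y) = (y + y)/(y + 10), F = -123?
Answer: 3959/110 ≈ 35.991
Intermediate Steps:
S(y) = 2*y/(10 + y) (S(y) = (2*y)/(10 + y) = 2*y/(10 + y))
b(h) = -123/h
C(G) = 1 + 39/G (C(G) = 39/G + 1 = 1 + 39/G)
C(S(11)) - b(-55) = (39 + 2*11/(10 + 11))/((2*11/(10 + 11))) - (-123)/(-55) = (39 + 2*11/21)/((2*11/21)) - (-123)*(-1)/55 = (39 + 2*11*(1/21))/((2*11*(1/21))) - 1*123/55 = (39 + 22/21)/(22/21) - 123/55 = (21/22)*(841/21) - 123/55 = 841/22 - 123/55 = 3959/110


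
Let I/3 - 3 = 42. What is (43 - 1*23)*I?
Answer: 2700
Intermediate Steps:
I = 135 (I = 9 + 3*42 = 9 + 126 = 135)
(43 - 1*23)*I = (43 - 1*23)*135 = (43 - 23)*135 = 20*135 = 2700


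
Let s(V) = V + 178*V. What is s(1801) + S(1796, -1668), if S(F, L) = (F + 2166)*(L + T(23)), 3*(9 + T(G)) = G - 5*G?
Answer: -19330189/3 ≈ -6.4434e+6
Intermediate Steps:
T(G) = -9 - 4*G/3 (T(G) = -9 + (G - 5*G)/3 = -9 + (-4*G)/3 = -9 - 4*G/3)
s(V) = 179*V
S(F, L) = (2166 + F)*(-119/3 + L) (S(F, L) = (F + 2166)*(L + (-9 - 4/3*23)) = (2166 + F)*(L + (-9 - 92/3)) = (2166 + F)*(L - 119/3) = (2166 + F)*(-119/3 + L))
s(1801) + S(1796, -1668) = 179*1801 + (-85918 + 2166*(-1668) - 119/3*1796 + 1796*(-1668)) = 322379 + (-85918 - 3612888 - 213724/3 - 2995728) = 322379 - 20297326/3 = -19330189/3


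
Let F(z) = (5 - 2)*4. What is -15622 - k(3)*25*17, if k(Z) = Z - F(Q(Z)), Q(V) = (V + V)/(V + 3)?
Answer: -11797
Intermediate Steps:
Q(V) = 2*V/(3 + V) (Q(V) = (2*V)/(3 + V) = 2*V/(3 + V))
F(z) = 12 (F(z) = 3*4 = 12)
k(Z) = -12 + Z (k(Z) = Z - 1*12 = Z - 12 = -12 + Z)
-15622 - k(3)*25*17 = -15622 - (-12 + 3)*25*17 = -15622 - (-9*25)*17 = -15622 - (-225)*17 = -15622 - 1*(-3825) = -15622 + 3825 = -11797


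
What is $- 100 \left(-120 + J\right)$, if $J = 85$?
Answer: $3500$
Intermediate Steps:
$- 100 \left(-120 + J\right) = - 100 \left(-120 + 85\right) = \left(-100\right) \left(-35\right) = 3500$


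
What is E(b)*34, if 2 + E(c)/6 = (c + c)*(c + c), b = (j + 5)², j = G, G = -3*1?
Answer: 12648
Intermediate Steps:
G = -3
j = -3
b = 4 (b = (-3 + 5)² = 2² = 4)
E(c) = -12 + 24*c² (E(c) = -12 + 6*((c + c)*(c + c)) = -12 + 6*((2*c)*(2*c)) = -12 + 6*(4*c²) = -12 + 24*c²)
E(b)*34 = (-12 + 24*4²)*34 = (-12 + 24*16)*34 = (-12 + 384)*34 = 372*34 = 12648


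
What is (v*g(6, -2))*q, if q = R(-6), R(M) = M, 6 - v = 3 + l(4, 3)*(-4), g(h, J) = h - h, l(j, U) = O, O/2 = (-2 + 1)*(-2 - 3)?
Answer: 0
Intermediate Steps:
O = 10 (O = 2*((-2 + 1)*(-2 - 3)) = 2*(-1*(-5)) = 2*5 = 10)
l(j, U) = 10
g(h, J) = 0
v = 43 (v = 6 - (3 + 10*(-4)) = 6 - (3 - 40) = 6 - 1*(-37) = 6 + 37 = 43)
q = -6
(v*g(6, -2))*q = (43*0)*(-6) = 0*(-6) = 0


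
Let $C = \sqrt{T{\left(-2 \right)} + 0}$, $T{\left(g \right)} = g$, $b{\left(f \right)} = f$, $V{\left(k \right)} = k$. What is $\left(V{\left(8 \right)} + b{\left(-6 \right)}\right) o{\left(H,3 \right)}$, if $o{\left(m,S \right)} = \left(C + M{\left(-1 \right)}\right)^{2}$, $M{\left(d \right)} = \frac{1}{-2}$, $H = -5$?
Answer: $\frac{\left(1 - 2 i \sqrt{2}\right)^{2}}{2} \approx -3.5 - 2.8284 i$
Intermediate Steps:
$M{\left(d \right)} = - \frac{1}{2}$
$C = i \sqrt{2}$ ($C = \sqrt{-2 + 0} = \sqrt{-2} = i \sqrt{2} \approx 1.4142 i$)
$o{\left(m,S \right)} = \left(- \frac{1}{2} + i \sqrt{2}\right)^{2}$ ($o{\left(m,S \right)} = \left(i \sqrt{2} - \frac{1}{2}\right)^{2} = \left(- \frac{1}{2} + i \sqrt{2}\right)^{2}$)
$\left(V{\left(8 \right)} + b{\left(-6 \right)}\right) o{\left(H,3 \right)} = \left(8 - 6\right) \left(- \frac{7}{4} - i \sqrt{2}\right) = 2 \left(- \frac{7}{4} - i \sqrt{2}\right) = - \frac{7}{2} - 2 i \sqrt{2}$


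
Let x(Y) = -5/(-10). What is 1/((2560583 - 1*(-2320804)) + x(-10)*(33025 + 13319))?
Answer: 1/4904559 ≈ 2.0389e-7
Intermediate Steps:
x(Y) = 1/2 (x(Y) = -5*(-1/10) = 1/2)
1/((2560583 - 1*(-2320804)) + x(-10)*(33025 + 13319)) = 1/((2560583 - 1*(-2320804)) + (33025 + 13319)/2) = 1/((2560583 + 2320804) + (1/2)*46344) = 1/(4881387 + 23172) = 1/4904559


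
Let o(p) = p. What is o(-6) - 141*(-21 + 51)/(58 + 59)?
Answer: -548/13 ≈ -42.154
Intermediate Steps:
o(-6) - 141*(-21 + 51)/(58 + 59) = -6 - 141*(-21 + 51)/(58 + 59) = -6 - 4230/117 = -6 - 141*10/39 = -6 - 470/13 = -548/13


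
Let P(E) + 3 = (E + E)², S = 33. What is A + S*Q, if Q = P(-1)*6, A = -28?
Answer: 170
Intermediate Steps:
P(E) = -3 + 4*E² (P(E) = -3 + (E + E)² = -3 + (2*E)² = -3 + 4*E²)
Q = 6 (Q = (-3 + 4*(-1)²)*6 = (-3 + 4*1)*6 = (-3 + 4)*6 = 1*6 = 6)
A + S*Q = -28 + 33*6 = -28 + 198 = 170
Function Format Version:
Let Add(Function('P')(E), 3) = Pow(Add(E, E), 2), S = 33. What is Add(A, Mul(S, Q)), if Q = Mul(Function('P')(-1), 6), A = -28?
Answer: 170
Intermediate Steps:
Function('P')(E) = Add(-3, Mul(4, Pow(E, 2))) (Function('P')(E) = Add(-3, Pow(Add(E, E), 2)) = Add(-3, Pow(Mul(2, E), 2)) = Add(-3, Mul(4, Pow(E, 2))))
Q = 6 (Q = Mul(Add(-3, Mul(4, Pow(-1, 2))), 6) = Mul(Add(-3, Mul(4, 1)), 6) = Mul(Add(-3, 4), 6) = Mul(1, 6) = 6)
Add(A, Mul(S, Q)) = Add(-28, Mul(33, 6)) = Add(-28, 198) = 170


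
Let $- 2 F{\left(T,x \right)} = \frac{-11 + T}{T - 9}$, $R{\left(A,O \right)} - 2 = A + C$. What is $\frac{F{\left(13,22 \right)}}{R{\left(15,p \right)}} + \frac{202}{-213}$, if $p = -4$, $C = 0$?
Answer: $- \frac{13949}{14484} \approx -0.96306$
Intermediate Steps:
$R{\left(A,O \right)} = 2 + A$ ($R{\left(A,O \right)} = 2 + \left(A + 0\right) = 2 + A$)
$F{\left(T,x \right)} = - \frac{-11 + T}{2 \left(-9 + T\right)}$ ($F{\left(T,x \right)} = - \frac{\left(-11 + T\right) \frac{1}{T - 9}}{2} = - \frac{\left(-11 + T\right) \frac{1}{-9 + T}}{2} = - \frac{\frac{1}{-9 + T} \left(-11 + T\right)}{2} = - \frac{-11 + T}{2 \left(-9 + T\right)}$)
$\frac{F{\left(13,22 \right)}}{R{\left(15,p \right)}} + \frac{202}{-213} = \frac{\frac{1}{2} \frac{1}{-9 + 13} \left(11 - 13\right)}{2 + 15} + \frac{202}{-213} = \frac{\frac{1}{2} \cdot \frac{1}{4} \left(11 - 13\right)}{17} + 202 \left(- \frac{1}{213}\right) = \frac{1}{2} \cdot \frac{1}{4} \left(-2\right) \frac{1}{17} - \frac{202}{213} = \left(- \frac{1}{4}\right) \frac{1}{17} - \frac{202}{213} = - \frac{1}{68} - \frac{202}{213} = - \frac{13949}{14484}$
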